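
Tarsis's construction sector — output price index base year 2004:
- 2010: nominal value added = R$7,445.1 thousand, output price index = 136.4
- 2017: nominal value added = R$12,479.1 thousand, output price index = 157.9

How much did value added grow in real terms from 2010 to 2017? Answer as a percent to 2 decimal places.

44.79%

Deflate each year: 2010 → 7445.1/1.364 = 5458.28; 2017 → 12479.1/1.579 = 7903.17.
So real value added changed by 7903.17/5458.28 − 1 = 0.4479, i.e. 44.79%.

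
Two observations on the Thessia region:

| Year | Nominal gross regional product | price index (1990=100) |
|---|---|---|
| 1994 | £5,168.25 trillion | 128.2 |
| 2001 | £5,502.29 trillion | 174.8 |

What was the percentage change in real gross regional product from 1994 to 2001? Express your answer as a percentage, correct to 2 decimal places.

Deflate each year: 1994 → 5168.25/1.282 = 4031.40; 2001 → 5502.29/1.748 = 3147.76.
So real gross regional product changed by 3147.76/4031.40 − 1 = -0.2192, i.e. -21.92%.

-21.92%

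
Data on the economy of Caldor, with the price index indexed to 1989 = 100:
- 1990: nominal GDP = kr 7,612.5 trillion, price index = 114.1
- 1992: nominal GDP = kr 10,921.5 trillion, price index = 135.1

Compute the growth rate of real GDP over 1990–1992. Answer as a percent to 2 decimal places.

21.17%

Deflate each year: 1990 → 7612.5/1.141 = 6671.78; 1992 → 10921.5/1.351 = 8084.01.
So real GDP changed by 8084.01/6671.78 − 1 = 0.2117, i.e. 21.17%.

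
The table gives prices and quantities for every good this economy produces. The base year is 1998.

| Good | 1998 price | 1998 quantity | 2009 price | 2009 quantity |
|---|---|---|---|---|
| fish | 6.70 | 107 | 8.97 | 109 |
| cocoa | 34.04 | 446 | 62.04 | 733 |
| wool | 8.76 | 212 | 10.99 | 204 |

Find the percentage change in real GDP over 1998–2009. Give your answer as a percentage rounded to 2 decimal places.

Real GDP 1998 = Nominal GDP 1998 = 6.70·107 + 34.04·446 + 8.76·212 = 17755.86.
Real GDP 2009 (at 1998 prices) = 6.70·109 + 34.04·733 + 8.76·204 = 27468.66.
Real growth = 27468.66/17755.86 − 1 = 0.5470.

54.70%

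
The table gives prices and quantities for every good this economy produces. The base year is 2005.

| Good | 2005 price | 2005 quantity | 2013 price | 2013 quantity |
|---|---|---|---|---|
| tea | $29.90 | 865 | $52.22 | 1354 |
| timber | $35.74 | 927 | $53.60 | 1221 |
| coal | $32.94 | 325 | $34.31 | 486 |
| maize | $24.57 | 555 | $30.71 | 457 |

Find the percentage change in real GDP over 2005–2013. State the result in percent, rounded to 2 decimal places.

Real GDP 2005 = Nominal GDP 2005 = 29.90·865 + 35.74·927 + 32.94·325 + 24.57·555 = 83336.33.
Real GDP 2013 (at 2005 prices) = 29.90·1354 + 35.74·1221 + 32.94·486 + 24.57·457 = 111360.47.
Real growth = 111360.47/83336.33 − 1 = 0.3363.

33.63%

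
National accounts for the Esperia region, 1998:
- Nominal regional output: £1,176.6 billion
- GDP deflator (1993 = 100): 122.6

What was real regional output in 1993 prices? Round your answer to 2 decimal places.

£959.71 billion

Real regional output = Nominal / (GDP deflator/100) = 1176.6 / 1.226 = 959.71.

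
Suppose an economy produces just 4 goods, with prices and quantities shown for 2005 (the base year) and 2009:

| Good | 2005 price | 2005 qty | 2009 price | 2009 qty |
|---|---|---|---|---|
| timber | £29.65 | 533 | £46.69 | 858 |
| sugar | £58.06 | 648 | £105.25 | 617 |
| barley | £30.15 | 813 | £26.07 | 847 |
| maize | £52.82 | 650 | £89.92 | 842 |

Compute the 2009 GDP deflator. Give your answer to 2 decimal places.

Nominal GDP 2009 = 46.69·858 + 105.25·617 + 26.07·847 + 89.92·842 = 202793.20.
Real GDP 2009 (at 2005 prices) = 29.65·858 + 58.06·617 + 30.15·847 + 52.82·842 = 131274.21.
Deflator = Nominal/Real × 100 = 202793.20/131274.21 × 100 = 154.481.

154.48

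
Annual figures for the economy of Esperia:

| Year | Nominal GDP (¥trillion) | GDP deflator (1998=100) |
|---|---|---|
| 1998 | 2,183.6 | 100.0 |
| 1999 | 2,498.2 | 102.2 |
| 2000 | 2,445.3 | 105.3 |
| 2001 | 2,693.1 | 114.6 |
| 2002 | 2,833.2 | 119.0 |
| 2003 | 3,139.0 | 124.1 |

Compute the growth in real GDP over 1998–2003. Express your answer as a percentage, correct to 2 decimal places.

15.84%

Real GDP 1998 = 2183.6/1.000 = 2183.60.
Real GDP 2003 = 3139.0/1.241 = 2529.41.
Change = 2529.41/2183.60 − 1 = 0.1584.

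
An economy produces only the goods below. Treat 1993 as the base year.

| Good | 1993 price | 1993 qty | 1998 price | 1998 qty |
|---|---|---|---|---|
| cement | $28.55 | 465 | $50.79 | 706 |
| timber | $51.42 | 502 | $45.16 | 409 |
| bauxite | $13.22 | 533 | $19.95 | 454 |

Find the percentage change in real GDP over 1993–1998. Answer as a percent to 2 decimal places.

2.28%

Real GDP 1993 = Nominal GDP 1993 = 28.55·465 + 51.42·502 + 13.22·533 = 46134.85.
Real GDP 1998 (at 1993 prices) = 28.55·706 + 51.42·409 + 13.22·454 = 47188.96.
Real growth = 47188.96/46134.85 − 1 = 0.0228.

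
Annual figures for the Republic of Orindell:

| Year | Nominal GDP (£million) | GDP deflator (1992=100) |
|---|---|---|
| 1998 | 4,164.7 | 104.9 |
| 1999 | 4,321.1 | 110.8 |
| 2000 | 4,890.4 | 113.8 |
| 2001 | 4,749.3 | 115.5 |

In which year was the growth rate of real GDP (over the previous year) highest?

1999: real = 4321.1/1.108 = 3899.91; growth vs 1998 (3970.16) = -1.77%.
2000: real = 4890.4/1.138 = 4297.36; growth vs 1999 (3899.91) = 10.19%.
2001: real = 4749.3/1.155 = 4111.95; growth vs 2000 (4297.36) = -4.31%.

2000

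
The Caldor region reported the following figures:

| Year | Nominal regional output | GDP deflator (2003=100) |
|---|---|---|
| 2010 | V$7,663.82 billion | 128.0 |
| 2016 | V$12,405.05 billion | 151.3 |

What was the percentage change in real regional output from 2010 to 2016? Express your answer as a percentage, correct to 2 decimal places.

Real regional output 2010 = 7663.82 / 1.280 = 5987.36.
Real regional output 2016 = 12405.05 / 1.513 = 8198.98.
Real growth = 8198.98 / 5987.36 − 1 = 0.3694.

36.94%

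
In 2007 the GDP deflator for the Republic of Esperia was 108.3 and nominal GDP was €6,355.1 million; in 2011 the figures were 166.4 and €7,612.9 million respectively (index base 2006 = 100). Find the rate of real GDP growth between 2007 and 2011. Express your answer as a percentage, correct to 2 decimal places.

-22.03%

Real GDP 2007 = 6355.1 / 1.083 = 5868.05.
Real GDP 2011 = 7612.9 / 1.664 = 4575.06.
Real growth = 4575.06 / 5868.05 − 1 = -0.2203.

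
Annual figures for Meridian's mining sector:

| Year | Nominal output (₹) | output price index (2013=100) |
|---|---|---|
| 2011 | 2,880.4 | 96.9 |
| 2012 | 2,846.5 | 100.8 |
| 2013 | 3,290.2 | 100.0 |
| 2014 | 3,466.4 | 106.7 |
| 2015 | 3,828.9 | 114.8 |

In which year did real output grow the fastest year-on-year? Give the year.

2013

2012: real = 2846.5/1.008 = 2823.91; growth vs 2011 (2972.55) = -5.00%.
2013: real = 3290.2/1.000 = 3290.20; growth vs 2012 (2823.91) = 16.51%.
2014: real = 3466.4/1.067 = 3248.73; growth vs 2013 (3290.20) = -1.26%.
2015: real = 3828.9/1.148 = 3335.28; growth vs 2014 (3248.73) = 2.66%.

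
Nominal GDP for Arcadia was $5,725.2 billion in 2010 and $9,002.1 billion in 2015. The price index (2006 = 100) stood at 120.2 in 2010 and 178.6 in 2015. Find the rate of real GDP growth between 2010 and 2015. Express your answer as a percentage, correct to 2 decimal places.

Real GDP 2010 = 5725.2 / 1.202 = 4763.06.
Real GDP 2015 = 9002.1 / 1.786 = 5040.37.
Real growth = 5040.37 / 4763.06 − 1 = 0.0582.

5.82%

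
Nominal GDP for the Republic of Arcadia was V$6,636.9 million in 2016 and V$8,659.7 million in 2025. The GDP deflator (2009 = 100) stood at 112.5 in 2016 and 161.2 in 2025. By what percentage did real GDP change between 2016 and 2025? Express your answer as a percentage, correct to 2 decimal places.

Deflate each year: 2016 → 6636.9/1.125 = 5899.47; 2025 → 8659.7/1.612 = 5372.02.
So real GDP changed by 5372.02/5899.47 − 1 = -0.0894, i.e. -8.94%.

-8.94%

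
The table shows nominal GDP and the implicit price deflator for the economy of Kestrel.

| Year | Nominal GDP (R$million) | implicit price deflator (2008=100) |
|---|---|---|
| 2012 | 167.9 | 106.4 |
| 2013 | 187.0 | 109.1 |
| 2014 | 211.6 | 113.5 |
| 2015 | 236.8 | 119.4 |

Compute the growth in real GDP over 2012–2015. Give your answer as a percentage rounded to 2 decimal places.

25.68%

Real GDP 2012 = 167.9/1.064 = 157.80.
Real GDP 2015 = 236.8/1.194 = 198.32.
Change = 198.32/157.80 − 1 = 0.2568.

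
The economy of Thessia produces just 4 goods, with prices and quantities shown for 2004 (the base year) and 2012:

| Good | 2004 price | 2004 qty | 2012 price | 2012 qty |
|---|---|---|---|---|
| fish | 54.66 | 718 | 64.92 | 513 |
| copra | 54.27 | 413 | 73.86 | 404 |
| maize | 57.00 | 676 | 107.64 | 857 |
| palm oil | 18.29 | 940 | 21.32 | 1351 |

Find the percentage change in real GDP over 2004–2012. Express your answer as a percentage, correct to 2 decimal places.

5.23%

Real GDP 2004 = Nominal GDP 2004 = 54.66·718 + 54.27·413 + 57.00·676 + 18.29·940 = 117383.99.
Real GDP 2012 (at 2004 prices) = 54.66·513 + 54.27·404 + 57.00·857 + 18.29·1351 = 123524.45.
Real growth = 123524.45/117383.99 − 1 = 0.0523.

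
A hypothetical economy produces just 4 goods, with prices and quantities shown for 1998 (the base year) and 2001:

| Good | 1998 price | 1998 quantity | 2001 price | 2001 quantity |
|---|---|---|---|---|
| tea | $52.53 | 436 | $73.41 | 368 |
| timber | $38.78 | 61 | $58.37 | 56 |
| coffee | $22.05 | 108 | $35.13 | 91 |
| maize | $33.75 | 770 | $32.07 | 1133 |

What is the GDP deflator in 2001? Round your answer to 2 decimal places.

Nominal GDP 2001 = 73.41·368 + 58.37·56 + 35.13·91 + 32.07·1133 = 69815.74.
Real GDP 2001 (at 1998 prices) = 52.53·368 + 38.78·56 + 22.05·91 + 33.75·1133 = 61748.02.
Deflator = Nominal/Real × 100 = 69815.74/61748.02 × 100 = 113.066.

113.07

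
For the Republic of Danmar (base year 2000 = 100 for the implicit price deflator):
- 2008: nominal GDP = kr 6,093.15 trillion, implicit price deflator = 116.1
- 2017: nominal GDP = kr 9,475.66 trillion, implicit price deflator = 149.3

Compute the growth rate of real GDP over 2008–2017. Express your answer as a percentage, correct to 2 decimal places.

Deflate each year: 2008 → 6093.15/1.161 = 5248.19; 2017 → 9475.66/1.493 = 6346.72.
So real GDP changed by 6346.72/5248.19 − 1 = 0.2093, i.e. 20.93%.

20.93%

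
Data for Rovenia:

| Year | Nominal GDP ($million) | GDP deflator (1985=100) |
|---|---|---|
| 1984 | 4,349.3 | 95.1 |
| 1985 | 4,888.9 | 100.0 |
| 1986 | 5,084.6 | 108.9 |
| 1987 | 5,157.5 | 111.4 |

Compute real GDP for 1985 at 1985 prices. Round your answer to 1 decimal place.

$4,888.9 million

Real GDP 1985 = 4888.9 / 1.000 = 4888.90.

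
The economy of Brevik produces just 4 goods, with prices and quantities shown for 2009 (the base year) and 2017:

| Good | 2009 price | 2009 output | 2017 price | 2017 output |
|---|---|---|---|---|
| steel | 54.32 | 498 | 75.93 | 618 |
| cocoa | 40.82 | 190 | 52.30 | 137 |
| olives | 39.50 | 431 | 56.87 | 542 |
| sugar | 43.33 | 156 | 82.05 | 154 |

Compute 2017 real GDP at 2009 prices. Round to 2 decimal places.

67243.92

Real GDP 2017 = Σ (p_2009 × q_2017) = 54.32·618 + 40.82·137 + 39.50·542 + 43.33·154 = 67243.92.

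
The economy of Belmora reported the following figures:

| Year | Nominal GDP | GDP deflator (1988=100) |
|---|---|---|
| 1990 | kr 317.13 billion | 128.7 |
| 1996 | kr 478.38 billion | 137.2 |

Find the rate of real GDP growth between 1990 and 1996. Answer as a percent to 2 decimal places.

Deflate each year: 1990 → 317.13/1.287 = 246.41; 1996 → 478.38/1.372 = 348.67.
So real GDP changed by 348.67/246.41 − 1 = 0.4150, i.e. 41.50%.

41.50%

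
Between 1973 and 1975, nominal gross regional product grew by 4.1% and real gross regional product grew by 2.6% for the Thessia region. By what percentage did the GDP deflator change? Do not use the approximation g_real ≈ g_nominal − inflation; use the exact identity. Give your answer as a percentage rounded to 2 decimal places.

(1 + g_nom) = (1 + g_real)(1 + π), so π = 1.0410 / 1.0260 − 1 = 0.01462.

1.46%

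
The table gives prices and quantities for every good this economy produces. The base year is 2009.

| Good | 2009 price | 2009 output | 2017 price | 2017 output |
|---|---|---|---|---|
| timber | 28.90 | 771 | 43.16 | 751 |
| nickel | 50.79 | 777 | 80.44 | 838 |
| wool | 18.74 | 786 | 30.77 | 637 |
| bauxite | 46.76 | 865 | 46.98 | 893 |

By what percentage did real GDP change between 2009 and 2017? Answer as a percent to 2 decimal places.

0.89%

Real GDP 2009 = Nominal GDP 2009 = 28.90·771 + 50.79·777 + 18.74·786 + 46.76·865 = 116922.77.
Real GDP 2017 (at 2009 prices) = 28.90·751 + 50.79·838 + 18.74·637 + 46.76·893 = 117959.98.
Real growth = 117959.98/116922.77 − 1 = 0.0089.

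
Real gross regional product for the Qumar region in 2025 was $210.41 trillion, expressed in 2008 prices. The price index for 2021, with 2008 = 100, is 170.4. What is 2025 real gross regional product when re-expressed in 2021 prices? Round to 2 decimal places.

$358.54 trillion

Real gross regional product in 2021 prices = Real gross regional product in 2008 prices × (P_2021/P_2008) = 210.41 × 1.704 = 358.54.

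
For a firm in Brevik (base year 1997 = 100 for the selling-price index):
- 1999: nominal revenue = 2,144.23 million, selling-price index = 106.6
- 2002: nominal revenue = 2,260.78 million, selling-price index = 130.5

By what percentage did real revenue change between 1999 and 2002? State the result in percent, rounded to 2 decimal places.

-13.87%

Deflate each year: 1999 → 2144.23/1.066 = 2011.47; 2002 → 2260.78/1.305 = 1732.40.
So real revenue changed by 1732.40/2011.47 − 1 = -0.1387, i.e. -13.87%.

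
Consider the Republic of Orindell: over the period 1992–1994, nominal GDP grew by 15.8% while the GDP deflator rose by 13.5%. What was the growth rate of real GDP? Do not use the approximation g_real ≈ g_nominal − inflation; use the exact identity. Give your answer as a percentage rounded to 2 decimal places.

(1 + g_nom) = (1 + g_real)(1 + π), so g_real = 1.1580 / 1.1350 − 1 = 0.02026.

2.03%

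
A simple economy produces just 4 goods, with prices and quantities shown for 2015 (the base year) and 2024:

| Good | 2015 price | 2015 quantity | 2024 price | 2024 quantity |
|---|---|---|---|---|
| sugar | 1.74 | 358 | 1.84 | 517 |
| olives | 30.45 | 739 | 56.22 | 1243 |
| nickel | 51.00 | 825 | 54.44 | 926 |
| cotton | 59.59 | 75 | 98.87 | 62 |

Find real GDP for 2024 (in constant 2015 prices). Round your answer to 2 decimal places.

89669.51

Real GDP 2024 = Σ (p_2015 × q_2024) = 1.74·517 + 30.45·1243 + 51.00·926 + 59.59·62 = 89669.51.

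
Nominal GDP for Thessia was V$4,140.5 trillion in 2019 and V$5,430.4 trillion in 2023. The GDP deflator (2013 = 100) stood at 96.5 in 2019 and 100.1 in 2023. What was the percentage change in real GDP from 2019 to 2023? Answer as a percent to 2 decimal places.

Real GDP 2019 = 4140.5 / 0.965 = 4290.67.
Real GDP 2023 = 5430.4 / 1.001 = 5424.98.
Real growth = 5424.98 / 4290.67 − 1 = 0.2644.

26.44%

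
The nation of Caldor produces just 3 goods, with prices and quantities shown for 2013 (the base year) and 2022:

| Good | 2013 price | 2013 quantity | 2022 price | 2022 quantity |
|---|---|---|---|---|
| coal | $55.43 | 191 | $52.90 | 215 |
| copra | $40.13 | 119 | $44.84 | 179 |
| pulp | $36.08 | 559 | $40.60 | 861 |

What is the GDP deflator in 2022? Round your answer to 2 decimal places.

108.35

Nominal GDP 2022 = 52.90·215 + 44.84·179 + 40.60·861 = 54356.46.
Real GDP 2022 (at 2013 prices) = 55.43·215 + 40.13·179 + 36.08·861 = 50165.60.
Deflator = Nominal/Real × 100 = 54356.46/50165.60 × 100 = 108.354.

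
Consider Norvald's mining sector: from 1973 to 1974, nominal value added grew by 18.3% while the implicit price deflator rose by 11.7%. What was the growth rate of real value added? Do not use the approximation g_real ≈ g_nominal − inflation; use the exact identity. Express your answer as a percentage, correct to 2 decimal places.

(1 + g_nom) = (1 + g_real)(1 + π), so g_real = 1.1830 / 1.1170 − 1 = 0.05909.

5.91%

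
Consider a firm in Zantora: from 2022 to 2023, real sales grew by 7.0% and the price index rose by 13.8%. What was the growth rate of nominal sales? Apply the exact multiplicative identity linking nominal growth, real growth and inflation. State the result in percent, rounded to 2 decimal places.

(1 + g_nom) = (1 + g_real)(1 + π) = 1.0700 × 1.1380 = 1.21766.

21.77%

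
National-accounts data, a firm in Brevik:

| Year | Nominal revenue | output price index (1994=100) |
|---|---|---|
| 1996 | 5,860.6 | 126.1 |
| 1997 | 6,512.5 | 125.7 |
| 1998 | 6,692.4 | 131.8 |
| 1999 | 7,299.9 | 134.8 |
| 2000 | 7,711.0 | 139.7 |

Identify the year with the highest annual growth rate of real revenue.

1997

1997: real = 6512.5/1.257 = 5180.99; growth vs 1996 (4647.58) = 11.48%.
1998: real = 6692.4/1.318 = 5077.69; growth vs 1997 (5180.99) = -1.99%.
1999: real = 7299.9/1.348 = 5415.36; growth vs 1998 (5077.69) = 6.65%.
2000: real = 7711.0/1.397 = 5519.69; growth vs 1999 (5415.36) = 1.93%.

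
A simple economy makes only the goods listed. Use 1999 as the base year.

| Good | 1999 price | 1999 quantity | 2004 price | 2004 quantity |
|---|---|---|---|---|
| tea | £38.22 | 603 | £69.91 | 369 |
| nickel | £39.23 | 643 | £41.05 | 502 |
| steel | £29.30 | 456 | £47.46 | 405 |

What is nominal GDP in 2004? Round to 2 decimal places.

£65625.19

Nominal GDP 2004 = Σ (p_2004 × q_2004) = 69.91·369 + 41.05·502 + 47.46·405 = 65625.19.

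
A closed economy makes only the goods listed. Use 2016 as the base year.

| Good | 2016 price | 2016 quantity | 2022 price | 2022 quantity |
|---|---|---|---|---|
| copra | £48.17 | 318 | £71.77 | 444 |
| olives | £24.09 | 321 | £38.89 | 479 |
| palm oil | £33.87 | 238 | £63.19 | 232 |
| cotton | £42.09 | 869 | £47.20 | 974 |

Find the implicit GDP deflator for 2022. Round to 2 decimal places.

135.89

Nominal GDP 2022 = 71.77·444 + 38.89·479 + 63.19·232 + 47.20·974 = 111127.07.
Real GDP 2022 (at 2016 prices) = 48.17·444 + 24.09·479 + 33.87·232 + 42.09·974 = 81780.09.
Deflator = Nominal/Real × 100 = 111127.07/81780.09 × 100 = 135.885.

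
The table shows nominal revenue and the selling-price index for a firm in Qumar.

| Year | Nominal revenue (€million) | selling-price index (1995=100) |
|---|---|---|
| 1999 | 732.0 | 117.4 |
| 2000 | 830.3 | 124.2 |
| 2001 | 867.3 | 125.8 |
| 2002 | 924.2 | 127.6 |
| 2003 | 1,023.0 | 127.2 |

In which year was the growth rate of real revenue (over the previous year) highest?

2003

2000: real = 830.3/1.242 = 668.52; growth vs 1999 (623.51) = 7.22%.
2001: real = 867.3/1.258 = 689.43; growth vs 2000 (668.52) = 3.13%.
2002: real = 924.2/1.276 = 724.29; growth vs 2001 (689.43) = 5.06%.
2003: real = 1023.0/1.272 = 804.25; growth vs 2002 (724.29) = 11.04%.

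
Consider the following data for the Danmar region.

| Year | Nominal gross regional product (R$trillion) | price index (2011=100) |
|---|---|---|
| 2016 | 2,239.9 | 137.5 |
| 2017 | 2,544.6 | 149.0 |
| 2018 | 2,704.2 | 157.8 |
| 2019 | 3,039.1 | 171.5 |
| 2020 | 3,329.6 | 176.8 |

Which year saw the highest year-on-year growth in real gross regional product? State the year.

2017: real = 2544.6/1.490 = 1707.79; growth vs 2016 (1629.02) = 4.84%.
2018: real = 2704.2/1.578 = 1713.69; growth vs 2017 (1707.79) = 0.35%.
2019: real = 3039.1/1.715 = 1772.07; growth vs 2018 (1713.69) = 3.41%.
2020: real = 3329.6/1.768 = 1883.26; growth vs 2019 (1772.07) = 6.27%.

2020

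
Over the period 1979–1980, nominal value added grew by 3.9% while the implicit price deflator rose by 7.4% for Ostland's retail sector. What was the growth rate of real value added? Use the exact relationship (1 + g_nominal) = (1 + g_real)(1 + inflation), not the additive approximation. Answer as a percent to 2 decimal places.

-3.26%

(1 + g_nom) = (1 + g_real)(1 + π), so g_real = 1.0390 / 1.0740 − 1 = -0.03259.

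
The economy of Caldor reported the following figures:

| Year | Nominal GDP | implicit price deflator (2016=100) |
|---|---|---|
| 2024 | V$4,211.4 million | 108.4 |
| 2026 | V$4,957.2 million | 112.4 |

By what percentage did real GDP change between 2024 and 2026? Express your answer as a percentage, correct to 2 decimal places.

13.52%

Deflate each year: 2024 → 4211.4/1.084 = 3885.06; 2026 → 4957.2/1.124 = 4410.32.
So real GDP changed by 4410.32/3885.06 − 1 = 0.1352, i.e. 13.52%.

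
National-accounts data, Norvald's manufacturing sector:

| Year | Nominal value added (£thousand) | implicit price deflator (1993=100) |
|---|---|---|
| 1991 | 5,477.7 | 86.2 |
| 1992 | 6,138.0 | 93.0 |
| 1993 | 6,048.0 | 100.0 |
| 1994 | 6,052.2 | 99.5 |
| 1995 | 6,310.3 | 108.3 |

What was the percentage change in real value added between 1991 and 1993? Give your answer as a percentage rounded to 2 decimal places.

Real value added 1991 = 5477.7/0.862 = 6354.64.
Real value added 1993 = 6048.0/1.000 = 6048.00.
Change = 6048.00/6354.64 − 1 = -0.0483.

-4.83%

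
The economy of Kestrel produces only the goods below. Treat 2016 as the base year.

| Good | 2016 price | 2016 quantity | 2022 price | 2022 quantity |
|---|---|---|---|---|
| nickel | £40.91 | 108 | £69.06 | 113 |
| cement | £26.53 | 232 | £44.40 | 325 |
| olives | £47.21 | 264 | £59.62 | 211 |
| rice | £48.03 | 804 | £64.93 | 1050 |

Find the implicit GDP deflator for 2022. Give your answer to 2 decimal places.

139.86

Nominal GDP 2022 = 69.06·113 + 44.40·325 + 59.62·211 + 64.93·1050 = 102990.10.
Real GDP 2022 (at 2016 prices) = 40.91·113 + 26.53·325 + 47.21·211 + 48.03·1050 = 73637.89.
Deflator = Nominal/Real × 100 = 102990.10/73637.89 × 100 = 139.860.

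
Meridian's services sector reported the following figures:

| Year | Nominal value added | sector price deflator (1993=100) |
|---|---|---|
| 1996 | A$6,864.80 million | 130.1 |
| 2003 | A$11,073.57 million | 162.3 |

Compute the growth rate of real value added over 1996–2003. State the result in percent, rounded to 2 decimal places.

Real value added 1996 = 6864.80 / 1.301 = 5276.56.
Real value added 2003 = 11073.57 / 1.623 = 6822.90.
Real growth = 6822.90 / 5276.56 − 1 = 0.2931.

29.31%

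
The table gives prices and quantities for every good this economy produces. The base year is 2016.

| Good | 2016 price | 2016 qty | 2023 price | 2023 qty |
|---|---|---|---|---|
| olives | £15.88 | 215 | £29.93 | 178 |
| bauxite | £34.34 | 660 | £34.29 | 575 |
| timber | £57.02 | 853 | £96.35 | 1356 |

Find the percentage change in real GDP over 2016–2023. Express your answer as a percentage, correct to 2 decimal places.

33.69%

Real GDP 2016 = Nominal GDP 2016 = 15.88·215 + 34.34·660 + 57.02·853 = 74716.66.
Real GDP 2023 (at 2016 prices) = 15.88·178 + 34.34·575 + 57.02·1356 = 99891.26.
Real growth = 99891.26/74716.66 − 1 = 0.3369.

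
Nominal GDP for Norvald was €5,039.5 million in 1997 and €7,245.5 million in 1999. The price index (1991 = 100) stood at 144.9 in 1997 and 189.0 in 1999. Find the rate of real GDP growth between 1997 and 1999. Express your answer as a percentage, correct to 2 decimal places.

Real GDP 1997 = 5039.5 / 1.449 = 3477.92.
Real GDP 1999 = 7245.5 / 1.890 = 3833.60.
Real growth = 3833.60 / 3477.92 − 1 = 0.1023.

10.23%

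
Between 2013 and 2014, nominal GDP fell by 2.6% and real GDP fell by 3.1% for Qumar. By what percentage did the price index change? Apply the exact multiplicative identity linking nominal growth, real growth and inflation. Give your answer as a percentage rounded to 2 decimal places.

(1 + g_nom) = (1 + g_real)(1 + π), so π = 0.9740 / 0.9690 − 1 = 0.00516.

0.52%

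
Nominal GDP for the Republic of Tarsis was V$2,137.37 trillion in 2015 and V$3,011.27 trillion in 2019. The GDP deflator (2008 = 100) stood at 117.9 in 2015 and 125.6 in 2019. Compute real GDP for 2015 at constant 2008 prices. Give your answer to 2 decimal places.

V$1,812.87 trillion

Real GDP = Nominal / (GDP deflator/100) = 2137.37 / 1.179 = 1812.87.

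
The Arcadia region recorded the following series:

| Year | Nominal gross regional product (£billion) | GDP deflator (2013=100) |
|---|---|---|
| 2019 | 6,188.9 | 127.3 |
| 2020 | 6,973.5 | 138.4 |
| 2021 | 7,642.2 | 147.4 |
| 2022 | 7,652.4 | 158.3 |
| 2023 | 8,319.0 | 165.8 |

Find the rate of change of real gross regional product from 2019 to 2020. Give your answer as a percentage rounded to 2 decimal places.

Real gross regional product 2019 = 6188.9/1.273 = 4861.67.
Real gross regional product 2020 = 6973.5/1.384 = 5038.66.
Change = 5038.66/4861.67 − 1 = 0.0364.

3.64%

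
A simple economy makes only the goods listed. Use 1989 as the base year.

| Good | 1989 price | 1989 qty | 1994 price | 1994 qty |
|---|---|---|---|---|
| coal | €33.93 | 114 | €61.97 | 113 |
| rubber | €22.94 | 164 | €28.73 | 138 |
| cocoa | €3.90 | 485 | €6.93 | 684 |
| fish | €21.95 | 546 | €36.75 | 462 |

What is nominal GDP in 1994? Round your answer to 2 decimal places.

Nominal GDP 1994 = Σ (p_1994 × q_1994) = 61.97·113 + 28.73·138 + 6.93·684 + 36.75·462 = 32685.97.

€32685.97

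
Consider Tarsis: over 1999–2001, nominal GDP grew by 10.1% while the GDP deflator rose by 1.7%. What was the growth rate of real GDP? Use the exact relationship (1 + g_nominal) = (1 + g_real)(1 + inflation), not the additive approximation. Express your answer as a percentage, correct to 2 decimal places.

8.26%

(1 + g_nom) = (1 + g_real)(1 + π), so g_real = 1.1010 / 1.0170 − 1 = 0.08260.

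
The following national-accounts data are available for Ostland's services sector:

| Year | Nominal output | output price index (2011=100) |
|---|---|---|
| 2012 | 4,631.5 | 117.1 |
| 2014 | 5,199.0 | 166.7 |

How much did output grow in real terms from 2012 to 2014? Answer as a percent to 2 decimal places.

Deflate each year: 2012 → 4631.5/1.171 = 3955.17; 2014 → 5199.0/1.667 = 3118.78.
So real output changed by 3118.78/3955.17 − 1 = -0.2115, i.e. -21.15%.

-21.15%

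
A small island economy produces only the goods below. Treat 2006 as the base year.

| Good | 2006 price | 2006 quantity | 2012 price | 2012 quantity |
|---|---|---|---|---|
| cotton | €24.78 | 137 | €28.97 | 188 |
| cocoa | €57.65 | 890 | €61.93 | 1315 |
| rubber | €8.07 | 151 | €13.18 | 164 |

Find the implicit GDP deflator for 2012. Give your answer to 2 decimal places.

Nominal GDP 2012 = 28.97·188 + 61.93·1315 + 13.18·164 = 89045.83.
Real GDP 2012 (at 2006 prices) = 24.78·188 + 57.65·1315 + 8.07·164 = 81791.87.
Deflator = Nominal/Real × 100 = 89045.83/81791.87 × 100 = 108.869.

108.87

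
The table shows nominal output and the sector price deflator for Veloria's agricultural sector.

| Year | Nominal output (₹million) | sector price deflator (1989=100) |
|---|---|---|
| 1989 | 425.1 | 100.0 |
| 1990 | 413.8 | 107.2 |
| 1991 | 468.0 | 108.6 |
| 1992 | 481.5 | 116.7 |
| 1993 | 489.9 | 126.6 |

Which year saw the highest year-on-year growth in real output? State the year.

1991

1990: real = 413.8/1.072 = 386.01; growth vs 1989 (425.10) = -9.20%.
1991: real = 468.0/1.086 = 430.94; growth vs 1990 (386.01) = 11.64%.
1992: real = 481.5/1.167 = 412.60; growth vs 1991 (430.94) = -4.26%.
1993: real = 489.9/1.266 = 386.97; growth vs 1992 (412.60) = -6.21%.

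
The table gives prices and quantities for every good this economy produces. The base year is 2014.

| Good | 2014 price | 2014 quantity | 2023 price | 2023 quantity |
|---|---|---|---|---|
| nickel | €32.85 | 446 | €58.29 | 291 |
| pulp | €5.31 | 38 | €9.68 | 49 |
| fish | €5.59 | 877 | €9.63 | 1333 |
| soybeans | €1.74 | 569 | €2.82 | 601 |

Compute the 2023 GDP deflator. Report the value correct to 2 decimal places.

Nominal GDP 2023 = 58.29·291 + 9.68·49 + 9.63·1333 + 2.82·601 = 31968.32.
Real GDP 2023 (at 2014 prices) = 32.85·291 + 5.31·49 + 5.59·1333 + 1.74·601 = 18316.75.
Deflator = Nominal/Real × 100 = 31968.32/18316.75 × 100 = 174.531.

174.53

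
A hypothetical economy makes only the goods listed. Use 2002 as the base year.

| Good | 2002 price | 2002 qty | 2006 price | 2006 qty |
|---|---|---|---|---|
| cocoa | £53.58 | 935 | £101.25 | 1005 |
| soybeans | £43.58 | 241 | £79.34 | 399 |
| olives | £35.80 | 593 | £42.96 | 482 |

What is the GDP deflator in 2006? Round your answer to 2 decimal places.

Nominal GDP 2006 = 101.25·1005 + 79.34·399 + 42.96·482 = 154119.63.
Real GDP 2006 (at 2002 prices) = 53.58·1005 + 43.58·399 + 35.80·482 = 88491.92.
Deflator = Nominal/Real × 100 = 154119.63/88491.92 × 100 = 174.162.

174.16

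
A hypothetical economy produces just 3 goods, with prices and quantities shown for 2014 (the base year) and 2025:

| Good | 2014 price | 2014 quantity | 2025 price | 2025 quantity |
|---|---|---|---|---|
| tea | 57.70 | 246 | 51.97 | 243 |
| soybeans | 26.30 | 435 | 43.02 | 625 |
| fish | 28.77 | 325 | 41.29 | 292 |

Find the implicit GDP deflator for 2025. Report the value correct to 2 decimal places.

132.72

Nominal GDP 2025 = 51.97·243 + 43.02·625 + 41.29·292 = 51572.89.
Real GDP 2025 (at 2014 prices) = 57.70·243 + 26.30·625 + 28.77·292 = 38859.44.
Deflator = Nominal/Real × 100 = 51572.89/38859.44 × 100 = 132.717.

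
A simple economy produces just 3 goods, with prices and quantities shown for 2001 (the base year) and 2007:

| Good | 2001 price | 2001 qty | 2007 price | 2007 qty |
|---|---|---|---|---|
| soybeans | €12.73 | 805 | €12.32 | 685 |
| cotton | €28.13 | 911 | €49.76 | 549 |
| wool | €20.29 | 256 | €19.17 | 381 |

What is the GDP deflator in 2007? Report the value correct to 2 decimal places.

135.01

Nominal GDP 2007 = 12.32·685 + 49.76·549 + 19.17·381 = 43061.21.
Real GDP 2007 (at 2001 prices) = 12.73·685 + 28.13·549 + 20.29·381 = 31893.91.
Deflator = Nominal/Real × 100 = 43061.21/31893.91 × 100 = 135.014.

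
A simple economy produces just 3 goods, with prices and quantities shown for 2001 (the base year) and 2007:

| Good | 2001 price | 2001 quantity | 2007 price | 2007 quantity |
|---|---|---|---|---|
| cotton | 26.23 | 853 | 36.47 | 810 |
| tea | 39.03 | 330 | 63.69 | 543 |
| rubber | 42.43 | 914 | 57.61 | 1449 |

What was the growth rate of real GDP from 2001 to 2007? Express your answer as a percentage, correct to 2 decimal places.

40.37%

Real GDP 2001 = Nominal GDP 2001 = 26.23·853 + 39.03·330 + 42.43·914 = 74035.11.
Real GDP 2007 (at 2001 prices) = 26.23·810 + 39.03·543 + 42.43·1449 = 103920.66.
Real growth = 103920.66/74035.11 − 1 = 0.4037.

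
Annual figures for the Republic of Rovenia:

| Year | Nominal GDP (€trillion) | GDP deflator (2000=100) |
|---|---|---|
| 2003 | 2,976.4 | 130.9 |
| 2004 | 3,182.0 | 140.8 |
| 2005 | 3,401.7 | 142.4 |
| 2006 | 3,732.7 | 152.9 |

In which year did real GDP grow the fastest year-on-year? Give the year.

2004: real = 3182.0/1.408 = 2259.94; growth vs 2003 (2273.80) = -0.61%.
2005: real = 3401.7/1.424 = 2388.83; growth vs 2004 (2259.94) = 5.70%.
2006: real = 3732.7/1.529 = 2441.27; growth vs 2005 (2388.83) = 2.20%.

2005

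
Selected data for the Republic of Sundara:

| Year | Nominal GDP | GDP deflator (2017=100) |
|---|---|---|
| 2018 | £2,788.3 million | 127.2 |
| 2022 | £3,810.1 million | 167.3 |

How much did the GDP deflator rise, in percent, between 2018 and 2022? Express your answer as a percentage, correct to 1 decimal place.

Price-level change = 167.3 / 127.2 − 1 = 0.3153.

31.5%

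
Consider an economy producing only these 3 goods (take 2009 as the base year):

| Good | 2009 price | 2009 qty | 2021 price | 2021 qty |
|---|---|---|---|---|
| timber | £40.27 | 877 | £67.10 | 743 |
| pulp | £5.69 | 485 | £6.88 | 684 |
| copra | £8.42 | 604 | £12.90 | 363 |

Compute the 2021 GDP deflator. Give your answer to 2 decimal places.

160.69

Nominal GDP 2021 = 67.10·743 + 6.88·684 + 12.90·363 = 59243.92.
Real GDP 2021 (at 2009 prices) = 40.27·743 + 5.69·684 + 8.42·363 = 36869.03.
Deflator = Nominal/Real × 100 = 59243.92/36869.03 × 100 = 160.687.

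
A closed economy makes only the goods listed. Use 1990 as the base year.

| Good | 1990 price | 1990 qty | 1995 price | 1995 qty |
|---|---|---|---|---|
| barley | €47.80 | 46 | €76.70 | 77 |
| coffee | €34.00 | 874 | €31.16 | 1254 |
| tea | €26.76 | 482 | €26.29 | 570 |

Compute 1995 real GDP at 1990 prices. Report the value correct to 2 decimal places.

€61569.80

Real GDP 1995 = Σ (p_1990 × q_1995) = 47.80·77 + 34.00·1254 + 26.76·570 = 61569.80.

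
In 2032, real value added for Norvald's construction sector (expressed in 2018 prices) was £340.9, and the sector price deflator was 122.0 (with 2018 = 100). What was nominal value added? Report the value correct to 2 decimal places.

£415.90

Nominal value added = Real × (sector price deflator/100) = 340.9 × 1.220 = 415.90.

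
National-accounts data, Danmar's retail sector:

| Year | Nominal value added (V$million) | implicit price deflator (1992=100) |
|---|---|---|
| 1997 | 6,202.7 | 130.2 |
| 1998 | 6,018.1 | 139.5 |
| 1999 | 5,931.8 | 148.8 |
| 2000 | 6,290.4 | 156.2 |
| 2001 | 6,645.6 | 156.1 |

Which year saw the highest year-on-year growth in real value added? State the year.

2001

1998: real = 6018.1/1.395 = 4314.05; growth vs 1997 (4763.98) = -9.44%.
1999: real = 5931.8/1.488 = 3986.42; growth vs 1998 (4314.05) = -7.59%.
2000: real = 6290.4/1.562 = 4027.14; growth vs 1999 (3986.42) = 1.02%.
2001: real = 6645.6/1.561 = 4257.27; growth vs 2000 (4027.14) = 5.71%.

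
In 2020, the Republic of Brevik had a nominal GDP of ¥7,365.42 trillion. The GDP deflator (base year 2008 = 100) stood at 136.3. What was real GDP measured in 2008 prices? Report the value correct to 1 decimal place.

¥5,403.8 trillion

Real GDP = Nominal / (GDP deflator/100) = 7365.42 / 1.363 = 5403.83.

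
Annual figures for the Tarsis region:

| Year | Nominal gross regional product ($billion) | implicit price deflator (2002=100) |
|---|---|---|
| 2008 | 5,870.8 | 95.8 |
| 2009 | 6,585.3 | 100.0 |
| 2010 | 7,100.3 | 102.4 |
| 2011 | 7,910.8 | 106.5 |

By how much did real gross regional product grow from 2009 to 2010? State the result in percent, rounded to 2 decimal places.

5.29%

Real gross regional product 2009 = 6585.3/1.000 = 6585.30.
Real gross regional product 2010 = 7100.3/1.024 = 6933.89.
Change = 6933.89/6585.30 − 1 = 0.0529.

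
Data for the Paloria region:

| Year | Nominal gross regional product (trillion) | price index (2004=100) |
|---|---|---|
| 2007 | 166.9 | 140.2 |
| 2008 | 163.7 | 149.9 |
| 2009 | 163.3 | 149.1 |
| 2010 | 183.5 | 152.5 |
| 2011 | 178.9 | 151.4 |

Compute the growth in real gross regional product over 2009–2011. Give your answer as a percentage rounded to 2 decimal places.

7.89%

Real gross regional product 2009 = 163.3/1.491 = 109.52.
Real gross regional product 2011 = 178.9/1.514 = 118.16.
Change = 118.16/109.52 − 1 = 0.0789.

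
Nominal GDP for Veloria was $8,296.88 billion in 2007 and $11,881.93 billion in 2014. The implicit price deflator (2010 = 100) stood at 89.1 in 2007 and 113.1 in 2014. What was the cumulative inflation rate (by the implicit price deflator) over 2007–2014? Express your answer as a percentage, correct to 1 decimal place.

26.9%

Price-level change = 113.1 / 89.1 − 1 = 0.2694.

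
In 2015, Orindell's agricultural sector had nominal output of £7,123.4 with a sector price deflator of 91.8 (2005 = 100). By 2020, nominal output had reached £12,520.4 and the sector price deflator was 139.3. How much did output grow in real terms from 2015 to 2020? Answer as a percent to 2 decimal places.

15.83%

Real output 2015 = 7123.4 / 0.918 = 7759.69.
Real output 2020 = 12520.4 / 1.393 = 8988.08.
Real growth = 8988.08 / 7759.69 − 1 = 0.1583.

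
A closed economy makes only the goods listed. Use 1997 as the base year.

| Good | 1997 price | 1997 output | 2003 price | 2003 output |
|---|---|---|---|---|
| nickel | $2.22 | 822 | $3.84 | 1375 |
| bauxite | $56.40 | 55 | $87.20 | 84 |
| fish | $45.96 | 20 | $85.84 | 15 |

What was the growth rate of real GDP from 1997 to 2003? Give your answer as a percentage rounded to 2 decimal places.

Real GDP 1997 = Nominal GDP 1997 = 2.22·822 + 56.40·55 + 45.96·20 = 5846.04.
Real GDP 2003 (at 1997 prices) = 2.22·1375 + 56.40·84 + 45.96·15 = 8479.50.
Real growth = 8479.50/5846.04 − 1 = 0.4505.

45.05%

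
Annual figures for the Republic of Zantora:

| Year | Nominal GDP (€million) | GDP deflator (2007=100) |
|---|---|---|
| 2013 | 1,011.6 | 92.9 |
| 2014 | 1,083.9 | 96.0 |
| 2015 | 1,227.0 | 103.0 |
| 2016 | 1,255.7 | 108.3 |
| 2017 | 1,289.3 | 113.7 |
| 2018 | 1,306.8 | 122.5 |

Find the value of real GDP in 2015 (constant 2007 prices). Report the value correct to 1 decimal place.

Real GDP 2015 = 1227.0 / 1.030 = 1191.26.

€1,191.3 million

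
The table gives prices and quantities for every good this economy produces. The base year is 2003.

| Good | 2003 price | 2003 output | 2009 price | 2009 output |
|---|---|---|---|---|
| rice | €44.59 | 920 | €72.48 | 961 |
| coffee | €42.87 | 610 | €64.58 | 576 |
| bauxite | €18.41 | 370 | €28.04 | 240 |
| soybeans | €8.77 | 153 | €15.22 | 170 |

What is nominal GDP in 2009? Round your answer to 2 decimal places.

€116168.36

Nominal GDP 2009 = Σ (p_2009 × q_2009) = 72.48·961 + 64.58·576 + 28.04·240 + 15.22·170 = 116168.36.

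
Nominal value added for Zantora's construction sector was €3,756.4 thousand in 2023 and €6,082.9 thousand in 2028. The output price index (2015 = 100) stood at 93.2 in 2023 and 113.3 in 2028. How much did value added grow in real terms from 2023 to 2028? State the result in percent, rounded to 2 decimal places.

Deflate each year: 2023 → 3756.4/0.932 = 4030.47; 2028 → 6082.9/1.133 = 5368.84.
So real value added changed by 5368.84/4030.47 − 1 = 0.3321, i.e. 33.21%.

33.21%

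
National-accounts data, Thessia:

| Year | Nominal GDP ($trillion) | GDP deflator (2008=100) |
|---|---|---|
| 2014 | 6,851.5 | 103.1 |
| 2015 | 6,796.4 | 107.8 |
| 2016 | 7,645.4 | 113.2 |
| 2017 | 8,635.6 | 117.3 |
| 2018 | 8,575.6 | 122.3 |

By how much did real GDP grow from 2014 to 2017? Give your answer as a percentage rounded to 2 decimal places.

Real GDP 2014 = 6851.5/1.031 = 6645.49.
Real GDP 2017 = 8635.6/1.173 = 7361.98.
Change = 7361.98/6645.49 − 1 = 0.1078.

10.78%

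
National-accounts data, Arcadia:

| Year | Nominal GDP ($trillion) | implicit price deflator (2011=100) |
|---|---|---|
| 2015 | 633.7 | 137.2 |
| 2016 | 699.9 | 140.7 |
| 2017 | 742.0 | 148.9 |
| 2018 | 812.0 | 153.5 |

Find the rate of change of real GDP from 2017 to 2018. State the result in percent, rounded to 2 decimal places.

Real GDP 2017 = 742.0/1.489 = 498.32.
Real GDP 2018 = 812.0/1.535 = 528.99.
Change = 528.99/498.32 − 1 = 0.0615.

6.15%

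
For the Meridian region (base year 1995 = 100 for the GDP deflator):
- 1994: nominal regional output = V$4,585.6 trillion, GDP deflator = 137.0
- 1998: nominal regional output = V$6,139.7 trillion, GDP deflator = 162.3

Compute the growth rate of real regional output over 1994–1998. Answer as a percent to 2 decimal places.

Deflate each year: 1994 → 4585.6/1.370 = 3347.15; 1998 → 6139.7/1.623 = 3782.93.
So real regional output changed by 3782.93/3347.15 − 1 = 0.1302, i.e. 13.02%.

13.02%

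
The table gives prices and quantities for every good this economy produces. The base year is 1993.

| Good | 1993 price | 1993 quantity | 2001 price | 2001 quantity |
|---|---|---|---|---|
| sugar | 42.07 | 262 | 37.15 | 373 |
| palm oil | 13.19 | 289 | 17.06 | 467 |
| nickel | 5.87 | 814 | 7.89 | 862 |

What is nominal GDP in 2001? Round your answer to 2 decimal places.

28625.15

Nominal GDP 2001 = Σ (p_2001 × q_2001) = 37.15·373 + 17.06·467 + 7.89·862 = 28625.15.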